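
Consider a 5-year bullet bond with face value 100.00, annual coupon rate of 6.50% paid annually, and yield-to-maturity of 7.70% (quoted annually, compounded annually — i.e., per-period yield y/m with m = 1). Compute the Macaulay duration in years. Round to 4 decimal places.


Coupon per period c = face * coupon_rate / m = 6.500000
Periods per year m = 1; per-period yield y/m = 0.077000
Number of cashflows N = 5
Cashflows (t years, CF_t, discount factor 1/(1+y/m)^(m*t), PV):
  t = 1.0000: CF_t = 6.500000, DF = 0.928505, PV = 6.035283
  t = 2.0000: CF_t = 6.500000, DF = 0.862122, PV = 5.603791
  t = 3.0000: CF_t = 6.500000, DF = 0.800484, PV = 5.203149
  t = 4.0000: CF_t = 6.500000, DF = 0.743254, PV = 4.831150
  t = 5.0000: CF_t = 106.500000, DF = 0.690115, PV = 73.497250
Price P = sum_t PV_t = 95.170624
Macaulay numerator sum_t t * PV_t:
  t * PV_t at t = 1.0000: 6.035283
  t * PV_t at t = 2.0000: 11.207583
  t * PV_t at t = 3.0000: 15.609446
  t * PV_t at t = 4.0000: 19.324601
  t * PV_t at t = 5.0000: 367.486251
Macaulay duration D = (sum_t t * PV_t) / P = 419.663164 / 95.170624 = 4.409587

Answer: Macaulay duration = 4.4096 years


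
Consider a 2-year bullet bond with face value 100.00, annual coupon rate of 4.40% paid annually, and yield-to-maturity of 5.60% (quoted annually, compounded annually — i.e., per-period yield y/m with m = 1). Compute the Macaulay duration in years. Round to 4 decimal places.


Answer: Macaulay duration = 1.9574 years

Derivation:
Coupon per period c = face * coupon_rate / m = 4.400000
Periods per year m = 1; per-period yield y/m = 0.056000
Number of cashflows N = 2
Cashflows (t years, CF_t, discount factor 1/(1+y/m)^(m*t), PV):
  t = 1.0000: CF_t = 4.400000, DF = 0.946970, PV = 4.166667
  t = 2.0000: CF_t = 104.400000, DF = 0.896752, PV = 93.620868
Price P = sum_t PV_t = 97.787534
Macaulay numerator sum_t t * PV_t:
  t * PV_t at t = 1.0000: 4.166667
  t * PV_t at t = 2.0000: 187.241736
Macaulay duration D = (sum_t t * PV_t) / P = 191.408402 / 97.787534 = 1.957391


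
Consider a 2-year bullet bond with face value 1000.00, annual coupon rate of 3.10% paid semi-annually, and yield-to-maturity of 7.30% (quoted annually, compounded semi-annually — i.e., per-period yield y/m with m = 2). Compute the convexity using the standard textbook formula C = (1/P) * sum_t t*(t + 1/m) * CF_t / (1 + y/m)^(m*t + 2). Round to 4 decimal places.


Answer: Convexity = 4.5072

Derivation:
Coupon per period c = face * coupon_rate / m = 15.500000
Periods per year m = 2; per-period yield y/m = 0.036500
Number of cashflows N = 4
Cashflows (t years, CF_t, discount factor 1/(1+y/m)^(m*t), PV):
  t = 0.5000: CF_t = 15.500000, DF = 0.964785, PV = 14.954173
  t = 1.0000: CF_t = 15.500000, DF = 0.930811, PV = 14.427567
  t = 1.5000: CF_t = 15.500000, DF = 0.898033, PV = 13.919505
  t = 2.0000: CF_t = 1015.500000, DF = 0.866409, PV = 879.837973
Price P = sum_t PV_t = 923.139217
Convexity numerator sum_t t*(t + 1/m) * CF_t / (1+y/m)^(m*t + 2):
  t = 0.5000: term = 6.959752
  t = 1.0000: term = 20.144001
  t = 1.5000: term = 38.869273
  t = 2.0000: term = 4094.813190
Convexity = (1/P) * sum = 4160.786216 / 923.139217 = 4.507214


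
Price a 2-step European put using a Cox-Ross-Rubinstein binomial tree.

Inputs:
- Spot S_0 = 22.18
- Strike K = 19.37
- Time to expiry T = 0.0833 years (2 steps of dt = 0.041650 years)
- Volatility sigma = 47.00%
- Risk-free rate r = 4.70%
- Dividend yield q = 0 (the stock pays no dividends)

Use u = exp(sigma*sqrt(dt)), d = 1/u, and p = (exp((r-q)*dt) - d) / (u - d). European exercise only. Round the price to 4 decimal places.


Answer: Price = V(0,0) = 0.2792

Derivation:
dt = T/N = 0.041650
u = exp(sigma*sqrt(dt)) = 1.100670; d = 1/u = 0.908537
p = (exp((r-q)*dt) - d) / (u - d) = 0.486237
Discount per step: exp(-r*dt) = 0.998044
Stock lattice S(k, i) with i counting down-moves:
  k=0: S(0,0) = 22.1800
  k=1: S(1,0) = 24.4129; S(1,1) = 20.1514
  k=2: S(2,0) = 26.8705; S(2,1) = 22.1800; S(2,2) = 18.3083
Terminal payoffs V(N, i) = max(K - S_T, 0):
  V(2,0) = 0.000000; V(2,1) = 0.000000; V(2,2) = 1.061734
Backward induction: V(k, i) = exp(-r*dt) * [p * V(k+1, i) + (1-p) * V(k+1, i+1)].
  V(1,0) = exp(-r*dt) * [p*0.000000 + (1-p)*0.000000] = 0.000000
  V(1,1) = exp(-r*dt) * [p*0.000000 + (1-p)*1.061734] = 0.544413
  V(0,0) = exp(-r*dt) * [p*0.000000 + (1-p)*0.544413] = 0.279152


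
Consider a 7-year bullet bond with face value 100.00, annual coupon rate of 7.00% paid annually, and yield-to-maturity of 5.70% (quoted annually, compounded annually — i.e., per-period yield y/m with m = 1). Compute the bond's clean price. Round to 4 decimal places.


Coupon per period c = face * coupon_rate / m = 7.000000
Periods per year m = 1; per-period yield y/m = 0.057000
Number of cashflows N = 7
Cashflows (t years, CF_t, discount factor 1/(1+y/m)^(m*t), PV):
  t = 1.0000: CF_t = 7.000000, DF = 0.946074, PV = 6.622517
  t = 2.0000: CF_t = 7.000000, DF = 0.895056, PV = 6.265389
  t = 3.0000: CF_t = 7.000000, DF = 0.846789, PV = 5.927521
  t = 4.0000: CF_t = 7.000000, DF = 0.801125, PV = 5.607872
  t = 5.0000: CF_t = 7.000000, DF = 0.757923, PV = 5.305461
  t = 6.0000: CF_t = 7.000000, DF = 0.717051, PV = 5.019357
  t = 7.0000: CF_t = 107.000000, DF = 0.678383, PV = 72.587003
Price P = sum_t PV_t = 107.335120

Answer: Price = 107.3351


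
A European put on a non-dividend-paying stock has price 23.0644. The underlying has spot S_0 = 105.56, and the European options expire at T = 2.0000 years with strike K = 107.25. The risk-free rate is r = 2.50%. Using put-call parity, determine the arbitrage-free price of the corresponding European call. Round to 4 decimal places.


Answer: Call price = 26.6050

Derivation:
Put-call parity: C - P = S_0 * exp(-qT) - K * exp(-rT).
S_0 * exp(-qT) = 105.5600 * 1.00000000 = 105.56000000
K * exp(-rT) = 107.2500 * 0.95122942 = 102.01935578
C = P + S*exp(-qT) - K*exp(-rT)
C = 23.0644 + 105.56000000 - 102.01935578 = 26.6050


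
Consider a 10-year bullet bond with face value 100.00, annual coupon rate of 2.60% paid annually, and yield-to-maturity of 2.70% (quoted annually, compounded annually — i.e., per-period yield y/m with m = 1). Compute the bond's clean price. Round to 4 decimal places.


Answer: Price = 99.1338

Derivation:
Coupon per period c = face * coupon_rate / m = 2.600000
Periods per year m = 1; per-period yield y/m = 0.027000
Number of cashflows N = 10
Cashflows (t years, CF_t, discount factor 1/(1+y/m)^(m*t), PV):
  t = 1.0000: CF_t = 2.600000, DF = 0.973710, PV = 2.531646
  t = 2.0000: CF_t = 2.600000, DF = 0.948111, PV = 2.465088
  t = 3.0000: CF_t = 2.600000, DF = 0.923185, PV = 2.400281
  t = 4.0000: CF_t = 2.600000, DF = 0.898914, PV = 2.337177
  t = 5.0000: CF_t = 2.600000, DF = 0.875282, PV = 2.275732
  t = 6.0000: CF_t = 2.600000, DF = 0.852270, PV = 2.215903
  t = 7.0000: CF_t = 2.600000, DF = 0.829864, PV = 2.157646
  t = 8.0000: CF_t = 2.600000, DF = 0.808047, PV = 2.100921
  t = 9.0000: CF_t = 2.600000, DF = 0.786803, PV = 2.045688
  t = 10.0000: CF_t = 102.600000, DF = 0.766118, PV = 78.603688
Price P = sum_t PV_t = 99.133770


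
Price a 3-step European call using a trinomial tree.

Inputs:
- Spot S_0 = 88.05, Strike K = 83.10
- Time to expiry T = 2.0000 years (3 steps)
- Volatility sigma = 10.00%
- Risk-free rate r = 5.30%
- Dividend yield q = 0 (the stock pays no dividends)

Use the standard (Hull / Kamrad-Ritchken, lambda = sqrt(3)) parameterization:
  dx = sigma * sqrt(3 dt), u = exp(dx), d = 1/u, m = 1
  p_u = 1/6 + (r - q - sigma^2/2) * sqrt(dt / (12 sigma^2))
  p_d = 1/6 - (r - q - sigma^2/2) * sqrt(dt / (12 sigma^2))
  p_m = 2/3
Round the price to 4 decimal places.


dt = T/N = 0.666667; dx = sigma*sqrt(3*dt) = 0.141421
u = exp(dx) = 1.151910; d = 1/u = 0.868123
p_u = 0.279804, p_m = 0.666667, p_d = 0.053530
Discount per step: exp(-r*dt) = 0.965284
Stock lattice S(k, j) with j the centered position index:
  k=0: S(0,+0) = 88.0500
  k=1: S(1,-1) = 76.4383; S(1,+0) = 88.0500; S(1,+1) = 101.4257
  k=2: S(2,-2) = 66.3579; S(2,-1) = 76.4383; S(2,+0) = 88.0500; S(2,+1) = 101.4257; S(2,+2) = 116.8332
  k=3: S(3,-3) = 57.6068; S(3,-2) = 66.3579; S(3,-1) = 76.4383; S(3,+0) = 88.0500; S(3,+1) = 101.4257; S(3,+2) = 116.8332; S(3,+3) = 134.5814
Terminal payoffs V(N, j) = max(S_T - K, 0):
  V(3,-3) = 0.000000; V(3,-2) = 0.000000; V(3,-1) = 0.000000; V(3,+0) = 4.950000; V(3,+1) = 18.325668; V(3,+2) = 33.733232; V(3,+3) = 51.481357
Backward induction: V(k, j) = exp(-r*dt) * [p_u * V(k+1, j+1) + p_m * V(k+1, j) + p_d * V(k+1, j-1)]
  V(2,-2) = exp(-r*dt) * [p_u*0.000000 + p_m*0.000000 + p_d*0.000000] = 0.000000
  V(2,-1) = exp(-r*dt) * [p_u*4.950000 + p_m*0.000000 + p_d*0.000000] = 1.336945
  V(2,+0) = exp(-r*dt) * [p_u*18.325668 + p_m*4.950000 + p_d*0.000000] = 8.135015
  V(2,+1) = exp(-r*dt) * [p_u*33.733232 + p_m*18.325668 + p_d*4.950000] = 21.159758
  V(2,+2) = exp(-r*dt) * [p_u*51.481357 + p_m*33.733232 + p_d*18.325668] = 36.559598
  V(1,-1) = exp(-r*dt) * [p_u*8.135015 + p_m*1.336945 + p_d*0.000000] = 3.057540
  V(1,+0) = exp(-r*dt) * [p_u*21.159758 + p_m*8.135015 + p_d*1.336945] = 11.019184
  V(1,+1) = exp(-r*dt) * [p_u*36.559598 + p_m*21.159758 + p_d*8.135015] = 23.911505
  V(0,+0) = exp(-r*dt) * [p_u*23.911505 + p_m*11.019184 + p_d*3.057540] = 13.707337

Answer: Price = V(0,0) = 13.7073


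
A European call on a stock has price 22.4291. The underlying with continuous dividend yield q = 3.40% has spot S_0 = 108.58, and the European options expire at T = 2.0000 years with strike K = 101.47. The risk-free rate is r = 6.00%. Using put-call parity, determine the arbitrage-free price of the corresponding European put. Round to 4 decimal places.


Answer: Put price = 10.9829

Derivation:
Put-call parity: C - P = S_0 * exp(-qT) - K * exp(-rT).
S_0 * exp(-qT) = 108.5800 * 0.93426047 = 101.44200222
K * exp(-rT) = 101.4700 * 0.88692044 = 89.99581671
P = C - S*exp(-qT) + K*exp(-rT)
P = 22.4291 - 101.44200222 + 89.99581671 = 10.9829


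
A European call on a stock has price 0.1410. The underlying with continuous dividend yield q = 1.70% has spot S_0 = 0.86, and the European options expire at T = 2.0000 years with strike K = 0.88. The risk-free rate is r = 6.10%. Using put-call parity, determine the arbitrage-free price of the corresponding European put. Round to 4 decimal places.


Put-call parity: C - P = S_0 * exp(-qT) - K * exp(-rT).
S_0 * exp(-qT) = 0.8600 * 0.96657150 = 0.83125149
K * exp(-rT) = 0.8800 * 0.88514837 = 0.77893056
P = C - S*exp(-qT) + K*exp(-rT)
P = 0.1410 - 0.83125149 + 0.77893056 = 0.0887

Answer: Put price = 0.0887


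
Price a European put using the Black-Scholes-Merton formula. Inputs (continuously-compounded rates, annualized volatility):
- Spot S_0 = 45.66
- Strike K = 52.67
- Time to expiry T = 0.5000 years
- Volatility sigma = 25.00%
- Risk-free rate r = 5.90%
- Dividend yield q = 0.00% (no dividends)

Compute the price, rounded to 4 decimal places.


Answer: Price = 6.8231

Derivation:
d1 = (ln(S/K) + (r - q + 0.5*sigma^2) * T) / (sigma * sqrt(T)) = -0.55266557
d2 = d1 - sigma * sqrt(T) = -0.72944226
exp(-rT) = 0.97093088; exp(-qT) = 1.00000000
P = K * exp(-rT) * N(-d2) - S_0 * exp(-qT) * N(-d1)
N(-d1) = 0.70975378; N(-d2) = 0.76713441
P = 52.6700 * 0.97093088 * 0.76713441 - 45.6600 * 1.00000000 * 0.70975378 = 6.8231


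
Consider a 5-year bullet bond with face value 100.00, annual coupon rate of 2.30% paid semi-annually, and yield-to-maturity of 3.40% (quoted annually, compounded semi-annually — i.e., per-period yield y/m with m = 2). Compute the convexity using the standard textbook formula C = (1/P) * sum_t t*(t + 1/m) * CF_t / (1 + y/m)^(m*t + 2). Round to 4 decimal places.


Answer: Convexity = 24.7814

Derivation:
Coupon per period c = face * coupon_rate / m = 1.150000
Periods per year m = 2; per-period yield y/m = 0.017000
Number of cashflows N = 10
Cashflows (t years, CF_t, discount factor 1/(1+y/m)^(m*t), PV):
  t = 0.5000: CF_t = 1.150000, DF = 0.983284, PV = 1.130777
  t = 1.0000: CF_t = 1.150000, DF = 0.966848, PV = 1.111875
  t = 1.5000: CF_t = 1.150000, DF = 0.950686, PV = 1.093289
  t = 2.0000: CF_t = 1.150000, DF = 0.934795, PV = 1.075014
  t = 2.5000: CF_t = 1.150000, DF = 0.919169, PV = 1.057044
  t = 3.0000: CF_t = 1.150000, DF = 0.903804, PV = 1.039375
  t = 3.5000: CF_t = 1.150000, DF = 0.888696, PV = 1.022001
  t = 4.0000: CF_t = 1.150000, DF = 0.873841, PV = 1.004917
  t = 4.5000: CF_t = 1.150000, DF = 0.859234, PV = 0.988119
  t = 5.0000: CF_t = 101.150000, DF = 0.844871, PV = 85.458715
Price P = sum_t PV_t = 94.981125
Convexity numerator sum_t t*(t + 1/m) * CF_t / (1+y/m)^(m*t + 2):
  t = 0.5000: term = 0.546645
  t = 1.0000: term = 1.612521
  t = 1.5000: term = 3.171132
  t = 2.0000: term = 5.196873
  t = 2.5000: term = 7.665005
  t = 3.0000: term = 10.551629
  t = 3.5000: term = 13.833666
  t = 4.0000: term = 17.488832
  t = 4.5000: term = 21.495615
  t = 5.0000: term = 2272.203089
Convexity = (1/P) * sum = 2353.765007 / 94.981125 = 24.781397


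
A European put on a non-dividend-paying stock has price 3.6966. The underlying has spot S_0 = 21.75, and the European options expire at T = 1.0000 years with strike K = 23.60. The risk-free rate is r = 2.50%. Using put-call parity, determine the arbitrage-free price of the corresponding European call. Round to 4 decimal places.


Answer: Call price = 2.4293

Derivation:
Put-call parity: C - P = S_0 * exp(-qT) - K * exp(-rT).
S_0 * exp(-qT) = 21.7500 * 1.00000000 = 21.75000000
K * exp(-rT) = 23.6000 * 0.97530991 = 23.01731392
C = P + S*exp(-qT) - K*exp(-rT)
C = 3.6966 + 21.75000000 - 23.01731392 = 2.4293


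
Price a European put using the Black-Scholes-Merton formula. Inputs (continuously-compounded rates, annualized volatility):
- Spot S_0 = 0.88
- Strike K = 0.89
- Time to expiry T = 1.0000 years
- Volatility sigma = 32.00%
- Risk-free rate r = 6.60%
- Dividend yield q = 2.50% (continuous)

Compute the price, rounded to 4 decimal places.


d1 = (ln(S/K) + (r - q + 0.5*sigma^2) * T) / (sigma * sqrt(T)) = 0.25281389
d2 = d1 - sigma * sqrt(T) = -0.06718611
exp(-rT) = 0.93613086; exp(-qT) = 0.97530991
P = K * exp(-rT) * N(-d2) - S_0 * exp(-qT) * N(-d1)
N(-d1) = 0.40020602; N(-d2) = 0.52678323
P = 0.8900 * 0.93613086 * 0.52678323 - 0.8800 * 0.97530991 * 0.40020602 = 0.0954

Answer: Price = 0.0954


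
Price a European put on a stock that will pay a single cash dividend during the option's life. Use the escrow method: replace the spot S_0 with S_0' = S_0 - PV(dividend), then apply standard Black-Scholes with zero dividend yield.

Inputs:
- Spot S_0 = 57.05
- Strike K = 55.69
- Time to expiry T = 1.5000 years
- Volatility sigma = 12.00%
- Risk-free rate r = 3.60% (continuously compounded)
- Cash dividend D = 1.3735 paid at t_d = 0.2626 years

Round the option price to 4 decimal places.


Answer: Price = 1.9246

Derivation:
PV(D) = D * exp(-r * t_d) = 1.3735 * 0.99059094 = 1.36057666
S_0' = S_0 - PV(D) = 57.0500 - 1.36057666 = 55.68942334
d1 = (ln(S_0'/K) + (r + sigma^2/2)*T) / (sigma*sqrt(T)) = 0.44083770
d2 = d1 - sigma*sqrt(T) = 0.29386831
exp(-rT) = 0.94743211
N(-d1) = 0.32966525; N(-d2) = 0.38442927
P = K * exp(-rT) * N(-d2) - S_0' * N(-d1) = 55.6900 * 0.94743211 * 0.38442927 - 55.68942334 * 0.32966525 = 1.9246


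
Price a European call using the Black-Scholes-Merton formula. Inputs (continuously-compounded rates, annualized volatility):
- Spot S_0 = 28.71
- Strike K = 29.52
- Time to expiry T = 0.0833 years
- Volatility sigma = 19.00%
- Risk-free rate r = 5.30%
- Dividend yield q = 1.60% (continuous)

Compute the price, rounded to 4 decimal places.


d1 = (ln(S/K) + (r - q + 0.5*sigma^2) * T) / (sigma * sqrt(T)) = -0.42374148
d2 = d1 - sigma * sqrt(T) = -0.47857878
exp(-rT) = 0.99559483; exp(-qT) = 0.99866809
C = S_0 * exp(-qT) * N(d1) - K * exp(-rT) * N(d2)
N(d1) = 0.33587718; N(d2) = 0.31611916
C = 28.7100 * 0.99866809 * 0.33587718 - 29.5200 * 0.99559483 * 0.31611916 = 0.3395

Answer: Price = 0.3395


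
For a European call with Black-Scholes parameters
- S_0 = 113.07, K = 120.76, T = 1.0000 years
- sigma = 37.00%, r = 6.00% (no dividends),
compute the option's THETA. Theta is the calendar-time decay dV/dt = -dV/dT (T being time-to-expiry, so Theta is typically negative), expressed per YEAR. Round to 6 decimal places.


Answer: Theta = -11.095467

Derivation:
d1 = 0.1693297057; d2 = -0.2006702943
phi(d1) = 0.3932637362; exp(-qT) = 1.0000000000; exp(-rT) = 0.9417645336
Theta = -S*exp(-qT)*phi(d1)*sigma/(2*sqrt(T)) - r*K*exp(-rT)*N(d2) + q*S*exp(-qT)*N(d1)
N(d1) = 0.5672313442; N(d2) = 0.4204781945; sqrt(T) = 1.0000000000
Term 1 = -113.0700 * 1.0000000000 * 0.3932637362 * 0.3700 / (2 * 1.0000000000) = -8.2262711706
Term 2 = -0.0600 * 120.7600 * 0.9417645336 * 0.4204781945 = -2.8691956554
Term 3 = 0 (no dividend yield, q = 0)
Theta = -8.2262711706 + (-2.8691956554) + (0.0000000000) = -11.095467


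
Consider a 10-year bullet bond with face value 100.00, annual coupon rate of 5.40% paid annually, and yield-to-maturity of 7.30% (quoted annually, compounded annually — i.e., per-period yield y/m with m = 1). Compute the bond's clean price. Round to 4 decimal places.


Answer: Price = 86.8383

Derivation:
Coupon per period c = face * coupon_rate / m = 5.400000
Periods per year m = 1; per-period yield y/m = 0.073000
Number of cashflows N = 10
Cashflows (t years, CF_t, discount factor 1/(1+y/m)^(m*t), PV):
  t = 1.0000: CF_t = 5.400000, DF = 0.931966, PV = 5.032619
  t = 2.0000: CF_t = 5.400000, DF = 0.868561, PV = 4.690232
  t = 3.0000: CF_t = 5.400000, DF = 0.809470, PV = 4.371139
  t = 4.0000: CF_t = 5.400000, DF = 0.754399, PV = 4.073755
  t = 5.0000: CF_t = 5.400000, DF = 0.703075, PV = 3.796603
  t = 6.0000: CF_t = 5.400000, DF = 0.655242, PV = 3.538306
  t = 7.0000: CF_t = 5.400000, DF = 0.610663, PV = 3.297583
  t = 8.0000: CF_t = 5.400000, DF = 0.569118, PV = 3.073237
  t = 9.0000: CF_t = 5.400000, DF = 0.530399, PV = 2.864153
  t = 10.0000: CF_t = 105.400000, DF = 0.494314, PV = 52.100680
Price P = sum_t PV_t = 86.838306


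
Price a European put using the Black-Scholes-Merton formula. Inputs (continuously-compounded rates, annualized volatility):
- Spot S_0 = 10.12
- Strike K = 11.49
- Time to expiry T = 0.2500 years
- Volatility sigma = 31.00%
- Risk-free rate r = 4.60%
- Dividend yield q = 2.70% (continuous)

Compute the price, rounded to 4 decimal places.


Answer: Price = 1.5095

Derivation:
d1 = (ln(S/K) + (r - q + 0.5*sigma^2) * T) / (sigma * sqrt(T)) = -0.71097373
d2 = d1 - sigma * sqrt(T) = -0.86597373
exp(-rT) = 0.98856587; exp(-qT) = 0.99327273
P = K * exp(-rT) * N(-d2) - S_0 * exp(-qT) * N(-d1)
N(-d1) = 0.76144974; N(-d2) = 0.80674772
P = 11.4900 * 0.98856587 * 0.80674772 - 10.1200 * 0.99327273 * 0.76144974 = 1.5095


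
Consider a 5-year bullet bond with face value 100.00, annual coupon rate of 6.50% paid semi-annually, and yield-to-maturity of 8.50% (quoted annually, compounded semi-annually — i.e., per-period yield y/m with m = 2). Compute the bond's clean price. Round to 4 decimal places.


Coupon per period c = face * coupon_rate / m = 3.250000
Periods per year m = 2; per-period yield y/m = 0.042500
Number of cashflows N = 10
Cashflows (t years, CF_t, discount factor 1/(1+y/m)^(m*t), PV):
  t = 0.5000: CF_t = 3.250000, DF = 0.959233, PV = 3.117506
  t = 1.0000: CF_t = 3.250000, DF = 0.920127, PV = 2.990413
  t = 1.5000: CF_t = 3.250000, DF = 0.882616, PV = 2.868502
  t = 2.0000: CF_t = 3.250000, DF = 0.846634, PV = 2.751561
  t = 2.5000: CF_t = 3.250000, DF = 0.812119, PV = 2.639387
  t = 3.0000: CF_t = 3.250000, DF = 0.779011, PV = 2.531786
  t = 3.5000: CF_t = 3.250000, DF = 0.747253, PV = 2.428572
  t = 4.0000: CF_t = 3.250000, DF = 0.716789, PV = 2.329565
  t = 4.5000: CF_t = 3.250000, DF = 0.687568, PV = 2.234595
  t = 5.0000: CF_t = 103.250000, DF = 0.659537, PV = 68.097226
Price P = sum_t PV_t = 91.989113

Answer: Price = 91.9891


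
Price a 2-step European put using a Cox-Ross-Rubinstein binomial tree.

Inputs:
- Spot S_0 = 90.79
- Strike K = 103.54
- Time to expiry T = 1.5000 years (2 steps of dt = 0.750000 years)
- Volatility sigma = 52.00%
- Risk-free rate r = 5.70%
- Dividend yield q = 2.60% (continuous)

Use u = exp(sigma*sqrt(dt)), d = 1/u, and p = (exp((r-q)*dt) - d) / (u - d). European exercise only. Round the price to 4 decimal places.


Answer: Price = V(0,0) = 26.6557

Derivation:
dt = T/N = 0.750000
u = exp(sigma*sqrt(dt)) = 1.568835; d = 1/u = 0.637416
p = (exp((r-q)*dt) - d) / (u - d) = 0.414536
Discount per step: exp(-r*dt) = 0.958151
Stock lattice S(k, i) with i counting down-moves:
  k=0: S(0,0) = 90.7900
  k=1: S(1,0) = 142.4345; S(1,1) = 57.8710
  k=2: S(2,0) = 223.4562; S(2,1) = 90.7900; S(2,2) = 36.8879
Terminal payoffs V(N, i) = max(K - S_T, 0):
  V(2,0) = 0.000000; V(2,1) = 12.750000; V(2,2) = 66.652132
Backward induction: V(k, i) = exp(-r*dt) * [p * V(k+1, i) + (1-p) * V(k+1, i+1)].
  V(1,0) = exp(-r*dt) * [p*0.000000 + (1-p)*12.750000] = 7.152278
  V(1,1) = exp(-r*dt) * [p*12.750000 + (1-p)*66.652132] = 42.453523
  V(0,0) = exp(-r*dt) * [p*7.152278 + (1-p)*42.453523] = 26.655652


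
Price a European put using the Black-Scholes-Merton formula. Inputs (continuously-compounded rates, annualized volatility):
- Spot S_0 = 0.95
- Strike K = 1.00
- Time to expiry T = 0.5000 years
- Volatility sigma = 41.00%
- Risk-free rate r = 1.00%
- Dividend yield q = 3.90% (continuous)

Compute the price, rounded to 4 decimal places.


Answer: Price = 0.1455

Derivation:
d1 = (ln(S/K) + (r - q + 0.5*sigma^2) * T) / (sigma * sqrt(T)) = -0.08198401
d2 = d1 - sigma * sqrt(T) = -0.37189779
exp(-rT) = 0.99501248; exp(-qT) = 0.98068890
P = K * exp(-rT) * N(-d2) - S_0 * exp(-qT) * N(-d1)
N(-d1) = 0.53267029; N(-d2) = 0.64501552
P = 1.0000 * 0.99501248 * 0.64501552 - 0.9500 * 0.98068890 * 0.53267029 = 0.1455


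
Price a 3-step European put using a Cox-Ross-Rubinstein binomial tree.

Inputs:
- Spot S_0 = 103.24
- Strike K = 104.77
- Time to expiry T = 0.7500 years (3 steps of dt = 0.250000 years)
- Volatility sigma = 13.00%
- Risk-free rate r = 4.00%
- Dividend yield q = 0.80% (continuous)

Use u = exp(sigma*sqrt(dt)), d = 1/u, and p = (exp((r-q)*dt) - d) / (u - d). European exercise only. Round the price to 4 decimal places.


dt = T/N = 0.250000
u = exp(sigma*sqrt(dt)) = 1.067159; d = 1/u = 0.937067
p = (exp((r-q)*dt) - d) / (u - d) = 0.545498
Discount per step: exp(-r*dt) = 0.990050
Stock lattice S(k, i) with i counting down-moves:
  k=0: S(0,0) = 103.2400
  k=1: S(1,0) = 110.1735; S(1,1) = 96.7428
  k=2: S(2,0) = 117.5726; S(2,1) = 103.2400; S(2,2) = 90.6546
  k=3: S(3,0) = 125.4687; S(3,1) = 110.1735; S(3,2) = 96.7428; S(3,3) = 84.9495
Terminal payoffs V(N, i) = max(K - S_T, 0):
  V(3,0) = 0.000000; V(3,1) = 0.000000; V(3,2) = 8.027155; V(3,3) = 19.820550
Backward induction: V(k, i) = exp(-r*dt) * [p * V(k+1, i) + (1-p) * V(k+1, i+1)].
  V(2,0) = exp(-r*dt) * [p*0.000000 + (1-p)*0.000000] = 0.000000
  V(2,1) = exp(-r*dt) * [p*0.000000 + (1-p)*8.027155] = 3.612060
  V(2,2) = exp(-r*dt) * [p*8.027155 + (1-p)*19.820550] = 13.254077
  V(1,0) = exp(-r*dt) * [p*0.000000 + (1-p)*3.612060] = 1.625355
  V(1,1) = exp(-r*dt) * [p*3.612060 + (1-p)*13.254077] = 7.914835
  V(0,0) = exp(-r*dt) * [p*1.625355 + (1-p)*7.914835] = 4.439324

Answer: Price = V(0,0) = 4.4393


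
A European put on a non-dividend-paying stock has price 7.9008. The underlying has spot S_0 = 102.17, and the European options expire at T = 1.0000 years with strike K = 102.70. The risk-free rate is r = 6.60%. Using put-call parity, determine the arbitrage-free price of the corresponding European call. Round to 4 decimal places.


Put-call parity: C - P = S_0 * exp(-qT) - K * exp(-rT).
S_0 * exp(-qT) = 102.1700 * 1.00000000 = 102.17000000
K * exp(-rT) = 102.7000 * 0.93613086 = 96.14063976
C = P + S*exp(-qT) - K*exp(-rT)
C = 7.9008 + 102.17000000 - 96.14063976 = 13.9302

Answer: Call price = 13.9302


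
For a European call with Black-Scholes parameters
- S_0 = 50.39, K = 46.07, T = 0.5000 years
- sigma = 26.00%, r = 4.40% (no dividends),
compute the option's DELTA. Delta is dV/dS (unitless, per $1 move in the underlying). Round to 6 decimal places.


d1 = 0.6991151895; d2 = 0.5152674264
phi(d1) = 0.3124472709; exp(-qT) = 1.0000000000; exp(-rT) = 0.9782402351
N(d1) = 0.7577599767
Delta = exp(-qT) * N(d1) = 1.0000000000 * 0.7577599767 = 0.757760

Answer: Delta = 0.757760


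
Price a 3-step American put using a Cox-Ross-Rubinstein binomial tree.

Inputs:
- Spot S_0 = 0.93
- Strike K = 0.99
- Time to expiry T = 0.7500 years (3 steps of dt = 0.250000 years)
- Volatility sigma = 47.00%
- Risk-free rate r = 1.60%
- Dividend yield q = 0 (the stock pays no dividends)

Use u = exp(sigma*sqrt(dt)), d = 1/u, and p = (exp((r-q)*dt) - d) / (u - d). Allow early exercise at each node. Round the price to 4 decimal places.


dt = T/N = 0.250000
u = exp(sigma*sqrt(dt)) = 1.264909; d = 1/u = 0.790571
p = (exp((r-q)*dt) - d) / (u - d) = 0.449969
Discount per step: exp(-r*dt) = 0.996008
Stock lattice S(k, i) with i counting down-moves:
  k=0: S(0,0) = 0.9300
  k=1: S(1,0) = 1.1764; S(1,1) = 0.7352
  k=2: S(2,0) = 1.4880; S(2,1) = 0.9300; S(2,2) = 0.5813
  k=3: S(3,0) = 1.8822; S(3,1) = 1.1764; S(3,2) = 0.7352; S(3,3) = 0.4595
Terminal payoffs V(N, i) = max(K - S_T, 0):
  V(3,0) = 0.000000; V(3,1) = 0.000000; V(3,2) = 0.254769; V(3,3) = 0.530479
Backward induction: V(k, i) = exp(-r*dt) * [p * V(k+1, i) + (1-p) * V(k+1, i+1)]; then take max(V_cont, immediate exercise) for American.
  V(2,0) = exp(-r*dt) * [p*0.000000 + (1-p)*0.000000] = 0.000000; exercise = 0.000000; V(2,0) = max -> 0.000000
  V(2,1) = exp(-r*dt) * [p*0.000000 + (1-p)*0.254769] = 0.139572; exercise = 0.060000; V(2,1) = max -> 0.139572
  V(2,2) = exp(-r*dt) * [p*0.254769 + (1-p)*0.530479] = 0.404796; exercise = 0.408748; V(2,2) = max -> 0.408748
  V(1,0) = exp(-r*dt) * [p*0.000000 + (1-p)*0.139572] = 0.076462; exercise = 0.000000; V(1,0) = max -> 0.076462
  V(1,1) = exp(-r*dt) * [p*0.139572 + (1-p)*0.408748] = 0.286479; exercise = 0.254769; V(1,1) = max -> 0.286479
  V(0,0) = exp(-r*dt) * [p*0.076462 + (1-p)*0.286479] = 0.191212; exercise = 0.060000; V(0,0) = max -> 0.191212

Answer: Price = V(0,0) = 0.1912


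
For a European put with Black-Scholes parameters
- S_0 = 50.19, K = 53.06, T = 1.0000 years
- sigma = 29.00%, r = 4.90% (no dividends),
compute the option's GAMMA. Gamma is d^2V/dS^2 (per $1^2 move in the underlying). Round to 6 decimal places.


d1 = 0.1222153619; d2 = -0.1677846381
phi(d1) = 0.3959739588; exp(-qT) = 1.0000000000; exp(-rT) = 0.9521811297
Gamma = exp(-qT) * phi(d1) / (S * sigma * sqrt(T)) = 1.0000000000 * 0.3959739588 / (50.1900 * 0.2900 * 1.0000000000) = 0.027205

Answer: Gamma = 0.027205


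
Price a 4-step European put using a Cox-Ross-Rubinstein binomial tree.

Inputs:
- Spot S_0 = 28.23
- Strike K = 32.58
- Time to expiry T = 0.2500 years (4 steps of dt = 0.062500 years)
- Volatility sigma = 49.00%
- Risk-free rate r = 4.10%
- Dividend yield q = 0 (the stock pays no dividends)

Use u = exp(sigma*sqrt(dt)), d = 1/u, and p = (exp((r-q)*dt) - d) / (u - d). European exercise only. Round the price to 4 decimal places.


Answer: Price = V(0,0) = 5.5198

Derivation:
dt = T/N = 0.062500
u = exp(sigma*sqrt(dt)) = 1.130319; d = 1/u = 0.884706
p = (exp((r-q)*dt) - d) / (u - d) = 0.479860
Discount per step: exp(-r*dt) = 0.997441
Stock lattice S(k, i) with i counting down-moves:
  k=0: S(0,0) = 28.2300
  k=1: S(1,0) = 31.9089; S(1,1) = 24.9752
  k=2: S(2,0) = 36.0672; S(2,1) = 28.2300; S(2,2) = 22.0957
  k=3: S(3,0) = 40.7675; S(3,1) = 31.9089; S(3,2) = 24.9752; S(3,3) = 19.5482
  k=4: S(4,0) = 46.0803; S(4,1) = 36.0672; S(4,2) = 28.2300; S(4,3) = 22.0957; S(4,4) = 17.2944
Terminal payoffs V(N, i) = max(K - S_T, 0):
  V(4,0) = 0.000000; V(4,1) = 0.000000; V(4,2) = 4.350000; V(4,3) = 10.484251; V(4,4) = 15.285557
Backward induction: V(k, i) = exp(-r*dt) * [p * V(k+1, i) + (1-p) * V(k+1, i+1)].
  V(3,0) = exp(-r*dt) * [p*0.000000 + (1-p)*0.000000] = 0.000000
  V(3,1) = exp(-r*dt) * [p*0.000000 + (1-p)*4.350000] = 2.256820
  V(3,2) = exp(-r*dt) * [p*4.350000 + (1-p)*10.484251] = 7.521373
  V(3,3) = exp(-r*dt) * [p*10.484251 + (1-p)*15.285557] = 12.948381
  V(2,0) = exp(-r*dt) * [p*0.000000 + (1-p)*2.256820] = 1.170859
  V(2,1) = exp(-r*dt) * [p*2.256820 + (1-p)*7.521373] = 4.982342
  V(2,2) = exp(-r*dt) * [p*7.521373 + (1-p)*12.948381] = 10.317706
  V(1,0) = exp(-r*dt) * [p*1.170859 + (1-p)*4.982342] = 3.145295
  V(1,1) = exp(-r*dt) * [p*4.982342 + (1-p)*10.317706] = 7.737627
  V(0,0) = exp(-r*dt) * [p*3.145295 + (1-p)*7.737627] = 5.519789


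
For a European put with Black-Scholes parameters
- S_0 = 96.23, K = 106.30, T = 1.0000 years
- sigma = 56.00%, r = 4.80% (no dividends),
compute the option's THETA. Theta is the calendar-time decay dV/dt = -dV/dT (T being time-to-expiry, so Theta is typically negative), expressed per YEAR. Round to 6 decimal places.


d1 = 0.1879926322; d2 = -0.3720073678
phi(d1) = 0.3919546447; exp(-qT) = 1.0000000000; exp(-rT) = 0.9531337871
Theta = -S*exp(-qT)*phi(d1)*sigma/(2*sqrt(T)) + r*K*exp(-rT)*N(-d2) - q*S*exp(-qT)*N(-d1)
N(-d1) = 0.4254412134; N(-d2) = 0.6450563182; sqrt(T) = 1.0000000000
Term 1 = -96.2300 * 1.0000000000 * 0.3919546447 * 0.5600 / (2 * 1.0000000000) = -10.5609827287
Term 2 = 0.0480 * 106.3000 * 0.9531337871 * 0.6450563182 = 3.1370829344
Term 3 = 0 (no dividend yield, q = 0)
Theta = -10.5609827287 + (3.1370829344) + (0.0000000000) = -7.423900

Answer: Theta = -7.423900


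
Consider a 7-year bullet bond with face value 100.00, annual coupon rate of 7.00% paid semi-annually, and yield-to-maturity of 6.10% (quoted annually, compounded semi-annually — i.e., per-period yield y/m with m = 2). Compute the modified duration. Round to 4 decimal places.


Coupon per period c = face * coupon_rate / m = 3.500000
Periods per year m = 2; per-period yield y/m = 0.030500
Number of cashflows N = 14
Cashflows (t years, CF_t, discount factor 1/(1+y/m)^(m*t), PV):
  t = 0.5000: CF_t = 3.500000, DF = 0.970403, PV = 3.396410
  t = 1.0000: CF_t = 3.500000, DF = 0.941681, PV = 3.295885
  t = 1.5000: CF_t = 3.500000, DF = 0.913810, PV = 3.198336
  t = 2.0000: CF_t = 3.500000, DF = 0.886764, PV = 3.103674
  t = 2.5000: CF_t = 3.500000, DF = 0.860518, PV = 3.011813
  t = 3.0000: CF_t = 3.500000, DF = 0.835049, PV = 2.922672
  t = 3.5000: CF_t = 3.500000, DF = 0.810334, PV = 2.836169
  t = 4.0000: CF_t = 3.500000, DF = 0.786350, PV = 2.752226
  t = 4.5000: CF_t = 3.500000, DF = 0.763076, PV = 2.670767
  t = 5.0000: CF_t = 3.500000, DF = 0.740491, PV = 2.591720
  t = 5.5000: CF_t = 3.500000, DF = 0.718575, PV = 2.515012
  t = 6.0000: CF_t = 3.500000, DF = 0.697307, PV = 2.440575
  t = 6.5000: CF_t = 3.500000, DF = 0.676669, PV = 2.368340
  t = 7.0000: CF_t = 103.500000, DF = 0.656641, PV = 67.962353
Price P = sum_t PV_t = 105.065951
First compute Macaulay numerator sum_t t * PV_t:
  t * PV_t at t = 0.5000: 1.698205
  t * PV_t at t = 1.0000: 3.295885
  t * PV_t at t = 1.5000: 4.797504
  t * PV_t at t = 2.0000: 6.207347
  t * PV_t at t = 2.5000: 7.529534
  t * PV_t at t = 3.0000: 8.768016
  t * PV_t at t = 3.5000: 9.926591
  t * PV_t at t = 4.0000: 11.008904
  t * PV_t at t = 4.5000: 12.018454
  t * PV_t at t = 5.0000: 12.958600
  t * PV_t at t = 5.5000: 13.832567
  t * PV_t at t = 6.0000: 14.643448
  t * PV_t at t = 6.5000: 15.394212
  t * PV_t at t = 7.0000: 475.736468
Macaulay duration D = 597.815733 / 105.065951 = 5.689909
Modified duration = D / (1 + y/m) = 5.689909 / (1 + 0.030500) = 5.521503

Answer: Modified duration = 5.5215


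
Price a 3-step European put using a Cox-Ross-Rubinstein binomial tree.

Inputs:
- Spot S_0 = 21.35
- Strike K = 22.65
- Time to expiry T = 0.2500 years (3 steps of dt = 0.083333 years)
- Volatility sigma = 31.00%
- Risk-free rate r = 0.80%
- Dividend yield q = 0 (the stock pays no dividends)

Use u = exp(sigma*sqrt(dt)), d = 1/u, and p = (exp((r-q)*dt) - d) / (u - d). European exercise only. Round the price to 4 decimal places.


Answer: Price = V(0,0) = 2.0933

Derivation:
dt = T/N = 0.083333
u = exp(sigma*sqrt(dt)) = 1.093616; d = 1/u = 0.914398
p = (exp((r-q)*dt) - d) / (u - d) = 0.481364
Discount per step: exp(-r*dt) = 0.999334
Stock lattice S(k, i) with i counting down-moves:
  k=0: S(0,0) = 21.3500
  k=1: S(1,0) = 23.3487; S(1,1) = 19.5224
  k=2: S(2,0) = 25.5345; S(2,1) = 21.3500; S(2,2) = 17.8512
  k=3: S(3,0) = 27.9249; S(3,1) = 23.3487; S(3,2) = 19.5224; S(3,3) = 16.3231
Terminal payoffs V(N, i) = max(K - S_T, 0):
  V(3,0) = 0.000000; V(3,1) = 0.000000; V(3,2) = 3.127601; V(3,3) = 6.326858
Backward induction: V(k, i) = exp(-r*dt) * [p * V(k+1, i) + (1-p) * V(k+1, i+1)].
  V(2,0) = exp(-r*dt) * [p*0.000000 + (1-p)*0.000000] = 0.000000
  V(2,1) = exp(-r*dt) * [p*0.000000 + (1-p)*3.127601] = 1.621007
  V(2,2) = exp(-r*dt) * [p*3.127601 + (1-p)*6.326858] = 4.783662
  V(1,0) = exp(-r*dt) * [p*0.000000 + (1-p)*1.621007] = 0.840153
  V(1,1) = exp(-r*dt) * [p*1.621007 + (1-p)*4.783662] = 3.259101
  V(0,0) = exp(-r*dt) * [p*0.840153 + (1-p)*3.259101] = 2.093311


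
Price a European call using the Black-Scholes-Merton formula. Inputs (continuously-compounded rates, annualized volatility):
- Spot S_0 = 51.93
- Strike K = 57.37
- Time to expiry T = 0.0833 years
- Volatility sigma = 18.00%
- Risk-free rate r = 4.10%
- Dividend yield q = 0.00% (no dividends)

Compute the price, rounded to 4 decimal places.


d1 = (ln(S/K) + (r - q + 0.5*sigma^2) * T) / (sigma * sqrt(T)) = -1.82594872
d2 = d1 - sigma * sqrt(T) = -1.87789985
exp(-rT) = 0.99659053; exp(-qT) = 1.00000000
C = S_0 * exp(-qT) * N(d1) - K * exp(-rT) * N(d2)
N(d1) = 0.03392899; N(d2) = 0.03019743
C = 51.9300 * 1.00000000 * 0.03392899 - 57.3700 * 0.99659053 * 0.03019743 = 0.0354

Answer: Price = 0.0354


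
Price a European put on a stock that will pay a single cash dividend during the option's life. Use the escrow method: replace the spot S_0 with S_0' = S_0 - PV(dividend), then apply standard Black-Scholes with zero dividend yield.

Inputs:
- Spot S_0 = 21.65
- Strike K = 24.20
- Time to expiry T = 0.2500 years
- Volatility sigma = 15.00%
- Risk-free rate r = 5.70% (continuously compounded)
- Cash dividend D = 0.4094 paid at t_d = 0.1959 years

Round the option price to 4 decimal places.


PV(D) = D * exp(-r * t_d) = 0.4094 * 0.98889581 = 0.40485395
S_0' = S_0 - PV(D) = 21.6500 - 0.40485395 = 21.24514605
d1 = (ln(S_0'/K) + (r + sigma^2/2)*T) / (sigma*sqrt(T)) = -1.50882246
d2 = d1 - sigma*sqrt(T) = -1.58382246
exp(-rT) = 0.98585105
N(-d1) = 0.93432792; N(-d2) = 0.94338294
P = K * exp(-rT) * N(-d2) - S_0' * N(-d1) = 24.2000 * 0.98585105 * 0.94338294 - 21.24514605 * 0.93432792 = 2.6569

Answer: Price = 2.6569


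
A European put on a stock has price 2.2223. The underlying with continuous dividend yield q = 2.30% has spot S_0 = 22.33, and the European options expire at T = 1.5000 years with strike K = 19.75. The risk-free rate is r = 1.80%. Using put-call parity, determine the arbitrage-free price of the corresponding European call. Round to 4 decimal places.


Answer: Call price = 4.5712

Derivation:
Put-call parity: C - P = S_0 * exp(-qT) - K * exp(-rT).
S_0 * exp(-qT) = 22.3300 * 0.96608834 = 21.57275263
K * exp(-rT) = 19.7500 * 0.97336124 = 19.22388452
C = P + S*exp(-qT) - K*exp(-rT)
C = 2.2223 + 21.57275263 - 19.22388452 = 4.5712


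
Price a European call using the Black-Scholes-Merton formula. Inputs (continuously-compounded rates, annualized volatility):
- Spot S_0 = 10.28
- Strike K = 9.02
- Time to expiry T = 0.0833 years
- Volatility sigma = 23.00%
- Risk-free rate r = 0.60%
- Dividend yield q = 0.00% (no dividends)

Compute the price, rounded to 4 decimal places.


Answer: Price = 1.2703

Derivation:
d1 = (ln(S/K) + (r - q + 0.5*sigma^2) * T) / (sigma * sqrt(T)) = 2.01046985
d2 = d1 - sigma * sqrt(T) = 1.94408785
exp(-rT) = 0.99950032; exp(-qT) = 1.00000000
C = S_0 * exp(-qT) * N(d1) - K * exp(-rT) * N(d2)
N(d1) = 0.97780926; N(d2) = 0.97405757
C = 10.2800 * 1.00000000 * 0.97780926 - 9.0200 * 0.99950032 * 0.97405757 = 1.2703


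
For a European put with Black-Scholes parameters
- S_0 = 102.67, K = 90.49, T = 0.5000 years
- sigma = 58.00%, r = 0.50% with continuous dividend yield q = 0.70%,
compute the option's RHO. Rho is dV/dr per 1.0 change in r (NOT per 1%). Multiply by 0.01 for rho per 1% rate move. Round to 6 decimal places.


Answer: Rho = -20.761146

Derivation:
d1 = 0.5105325930; d2 = 0.1004106599
phi(d1) = 0.3501966947; exp(-qT) = 0.9965061179; exp(-rT) = 0.9975031224
N(-d2) = 0.4600091536
Rho = -K*T*exp(-rT)*N(-d2) = -90.4900 * 0.5000 * 0.9975031224 * 0.4600091536 = -20.761146


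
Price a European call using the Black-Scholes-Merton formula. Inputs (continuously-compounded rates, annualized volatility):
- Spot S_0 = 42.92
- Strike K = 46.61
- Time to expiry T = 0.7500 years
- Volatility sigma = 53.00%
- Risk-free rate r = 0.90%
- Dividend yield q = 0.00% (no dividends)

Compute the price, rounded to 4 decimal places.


Answer: Price = 6.5169

Derivation:
d1 = (ln(S/K) + (r - q + 0.5*sigma^2) * T) / (sigma * sqrt(T)) = 0.06451139
d2 = d1 - sigma * sqrt(T) = -0.39448207
exp(-rT) = 0.99327273; exp(-qT) = 1.00000000
C = S_0 * exp(-qT) * N(d1) - K * exp(-rT) * N(d2)
N(d1) = 0.52571848; N(d2) = 0.34661258
C = 42.9200 * 1.00000000 * 0.52571848 - 46.6100 * 0.99327273 * 0.34661258 = 6.5169


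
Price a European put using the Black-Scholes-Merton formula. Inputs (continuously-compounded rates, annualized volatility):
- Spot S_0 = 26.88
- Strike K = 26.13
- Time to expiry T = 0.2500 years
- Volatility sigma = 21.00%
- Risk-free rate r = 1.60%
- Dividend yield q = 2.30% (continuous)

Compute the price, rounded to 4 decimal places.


d1 = (ln(S/K) + (r - q + 0.5*sigma^2) * T) / (sigma * sqrt(T)) = 0.30534225
d2 = d1 - sigma * sqrt(T) = 0.20034225
exp(-rT) = 0.99600799; exp(-qT) = 0.99426650
P = K * exp(-rT) * N(-d2) - S_0 * exp(-qT) * N(-d1)
N(-d1) = 0.38005275; N(-d2) = 0.42060646
P = 26.1300 * 0.99600799 * 0.42060646 - 26.8800 * 0.99426650 * 0.38005275 = 0.7893

Answer: Price = 0.7893


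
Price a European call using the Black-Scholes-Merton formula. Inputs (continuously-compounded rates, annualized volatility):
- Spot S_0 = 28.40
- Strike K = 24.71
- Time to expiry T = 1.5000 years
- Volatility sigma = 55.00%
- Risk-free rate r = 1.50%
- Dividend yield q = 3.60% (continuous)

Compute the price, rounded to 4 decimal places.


Answer: Price = 8.1901

Derivation:
d1 = (ln(S/K) + (r - q + 0.5*sigma^2) * T) / (sigma * sqrt(T)) = 0.49666170
d2 = d1 - sigma * sqrt(T) = -0.17694798
exp(-rT) = 0.97775124; exp(-qT) = 0.94743211
C = S_0 * exp(-qT) * N(d1) - K * exp(-rT) * N(d2)
N(d1) = 0.69028618; N(d2) = 0.42977462
C = 28.4000 * 0.94743211 * 0.69028618 - 24.7100 * 0.97775124 * 0.42977462 = 8.1901


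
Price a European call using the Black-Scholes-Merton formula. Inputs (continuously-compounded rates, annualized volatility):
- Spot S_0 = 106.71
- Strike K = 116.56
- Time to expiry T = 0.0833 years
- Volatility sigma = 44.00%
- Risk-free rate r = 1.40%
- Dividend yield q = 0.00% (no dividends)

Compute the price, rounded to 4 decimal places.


d1 = (ln(S/K) + (r - q + 0.5*sigma^2) * T) / (sigma * sqrt(T)) = -0.62257357
d2 = d1 - sigma * sqrt(T) = -0.74956523
exp(-rT) = 0.99883448; exp(-qT) = 1.00000000
C = S_0 * exp(-qT) * N(d1) - K * exp(-rT) * N(d2)
N(d1) = 0.26678239; N(d2) = 0.22675830
C = 106.7100 * 1.00000000 * 0.26678239 - 116.5600 * 0.99883448 * 0.22675830 = 2.0682

Answer: Price = 2.0682


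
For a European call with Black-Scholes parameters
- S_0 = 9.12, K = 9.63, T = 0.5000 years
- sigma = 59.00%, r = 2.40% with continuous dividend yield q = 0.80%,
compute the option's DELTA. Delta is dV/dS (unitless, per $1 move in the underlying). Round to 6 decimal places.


d1 = 0.0973448217; d2 = -0.3198481792
phi(d1) = 0.3970565598; exp(-qT) = 0.9960079893; exp(-rT) = 0.9880717129
N(d1) = 0.5387737188
Delta = exp(-qT) * N(d1) = 0.9960079893 * 0.5387737188 = 0.536623

Answer: Delta = 0.536623


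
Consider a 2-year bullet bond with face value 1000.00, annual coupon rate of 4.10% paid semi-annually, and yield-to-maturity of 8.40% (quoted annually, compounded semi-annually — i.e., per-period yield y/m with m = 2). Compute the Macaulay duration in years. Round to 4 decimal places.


Coupon per period c = face * coupon_rate / m = 20.500000
Periods per year m = 2; per-period yield y/m = 0.042000
Number of cashflows N = 4
Cashflows (t years, CF_t, discount factor 1/(1+y/m)^(m*t), PV):
  t = 0.5000: CF_t = 20.500000, DF = 0.959693, PV = 19.673704
  t = 1.0000: CF_t = 20.500000, DF = 0.921010, PV = 18.880714
  t = 1.5000: CF_t = 20.500000, DF = 0.883887, PV = 18.119688
  t = 2.0000: CF_t = 1020.500000, DF = 0.848260, PV = 865.649601
Price P = sum_t PV_t = 922.323707
Macaulay numerator sum_t t * PV_t:
  t * PV_t at t = 0.5000: 9.836852
  t * PV_t at t = 1.0000: 18.880714
  t * PV_t at t = 1.5000: 27.179531
  t * PV_t at t = 2.0000: 1731.299202
Macaulay duration D = (sum_t t * PV_t) / P = 1787.196300 / 922.323707 = 1.937710

Answer: Macaulay duration = 1.9377 years
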